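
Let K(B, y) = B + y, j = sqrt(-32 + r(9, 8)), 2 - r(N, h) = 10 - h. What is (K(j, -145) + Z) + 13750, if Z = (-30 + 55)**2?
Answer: 14230 + 4*I*sqrt(2) ≈ 14230.0 + 5.6569*I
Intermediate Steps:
r(N, h) = -8 + h (r(N, h) = 2 - (10 - h) = 2 + (-10 + h) = -8 + h)
j = 4*I*sqrt(2) (j = sqrt(-32 + (-8 + 8)) = sqrt(-32 + 0) = sqrt(-32) = 4*I*sqrt(2) ≈ 5.6569*I)
Z = 625 (Z = 25**2 = 625)
(K(j, -145) + Z) + 13750 = ((4*I*sqrt(2) - 145) + 625) + 13750 = ((-145 + 4*I*sqrt(2)) + 625) + 13750 = (480 + 4*I*sqrt(2)) + 13750 = 14230 + 4*I*sqrt(2)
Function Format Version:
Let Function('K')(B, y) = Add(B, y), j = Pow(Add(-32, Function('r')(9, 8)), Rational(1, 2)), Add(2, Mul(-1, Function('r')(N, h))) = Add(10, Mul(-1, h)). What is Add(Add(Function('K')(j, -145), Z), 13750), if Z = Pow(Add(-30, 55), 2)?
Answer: Add(14230, Mul(4, I, Pow(2, Rational(1, 2)))) ≈ Add(14230., Mul(5.6569, I))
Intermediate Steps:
Function('r')(N, h) = Add(-8, h) (Function('r')(N, h) = Add(2, Mul(-1, Add(10, Mul(-1, h)))) = Add(2, Add(-10, h)) = Add(-8, h))
j = Mul(4, I, Pow(2, Rational(1, 2))) (j = Pow(Add(-32, Add(-8, 8)), Rational(1, 2)) = Pow(Add(-32, 0), Rational(1, 2)) = Pow(-32, Rational(1, 2)) = Mul(4, I, Pow(2, Rational(1, 2))) ≈ Mul(5.6569, I))
Z = 625 (Z = Pow(25, 2) = 625)
Add(Add(Function('K')(j, -145), Z), 13750) = Add(Add(Add(Mul(4, I, Pow(2, Rational(1, 2))), -145), 625), 13750) = Add(Add(Add(-145, Mul(4, I, Pow(2, Rational(1, 2)))), 625), 13750) = Add(Add(480, Mul(4, I, Pow(2, Rational(1, 2)))), 13750) = Add(14230, Mul(4, I, Pow(2, Rational(1, 2))))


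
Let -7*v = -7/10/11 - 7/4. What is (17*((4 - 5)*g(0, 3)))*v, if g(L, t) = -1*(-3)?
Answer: -2907/220 ≈ -13.214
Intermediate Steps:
g(L, t) = 3
v = 57/220 (v = -(-7/10/11 - 7/4)/7 = -(-7*⅒*(1/11) - 7*¼)/7 = -(-7/10*1/11 - 7/4)/7 = -(-7/110 - 7/4)/7 = -⅐*(-399/220) = 57/220 ≈ 0.25909)
(17*((4 - 5)*g(0, 3)))*v = (17*((4 - 5)*3))*(57/220) = (17*(-1*3))*(57/220) = (17*(-3))*(57/220) = -51*57/220 = -2907/220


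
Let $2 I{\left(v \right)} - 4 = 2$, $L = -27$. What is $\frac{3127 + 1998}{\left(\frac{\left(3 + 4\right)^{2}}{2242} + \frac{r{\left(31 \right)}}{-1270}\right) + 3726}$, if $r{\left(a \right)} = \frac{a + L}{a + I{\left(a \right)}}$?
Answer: $\frac{124037248750}{90178631853} \approx 1.3755$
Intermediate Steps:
$I{\left(v \right)} = 3$ ($I{\left(v \right)} = 2 + \frac{1}{2} \cdot 2 = 2 + 1 = 3$)
$r{\left(a \right)} = \frac{-27 + a}{3 + a}$ ($r{\left(a \right)} = \frac{a - 27}{a + 3} = \frac{-27 + a}{3 + a}$)
$\frac{3127 + 1998}{\left(\frac{\left(3 + 4\right)^{2}}{2242} + \frac{r{\left(31 \right)}}{-1270}\right) + 3726} = \frac{3127 + 1998}{\left(\frac{\left(3 + 4\right)^{2}}{2242} + \frac{\frac{1}{3 + 31} \left(-27 + 31\right)}{-1270}\right) + 3726} = \frac{5125}{\left(7^{2} \cdot \frac{1}{2242} + \frac{1}{34} \cdot 4 \left(- \frac{1}{1270}\right)\right) + 3726} = \frac{5125}{\left(49 \cdot \frac{1}{2242} + \frac{1}{34} \cdot 4 \left(- \frac{1}{1270}\right)\right) + 3726} = \frac{5125}{\left(\frac{49}{2242} + \frac{2}{17} \left(- \frac{1}{1270}\right)\right) + 3726} = \frac{5125}{\left(\frac{49}{2242} - \frac{1}{10795}\right) + 3726} = \frac{5125}{\frac{526713}{24202390} + 3726} = \frac{5125}{\frac{90178631853}{24202390}} = 5125 \cdot \frac{24202390}{90178631853} = \frac{124037248750}{90178631853}$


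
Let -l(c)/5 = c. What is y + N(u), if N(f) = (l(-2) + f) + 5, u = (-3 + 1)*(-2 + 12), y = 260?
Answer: 255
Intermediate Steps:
l(c) = -5*c
u = -20 (u = -2*10 = -20)
N(f) = 15 + f (N(f) = (-5*(-2) + f) + 5 = (10 + f) + 5 = 15 + f)
y + N(u) = 260 + (15 - 20) = 260 - 5 = 255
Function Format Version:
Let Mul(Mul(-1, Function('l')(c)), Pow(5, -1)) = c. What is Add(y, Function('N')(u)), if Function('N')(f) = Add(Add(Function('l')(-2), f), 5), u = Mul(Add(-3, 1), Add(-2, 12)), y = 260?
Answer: 255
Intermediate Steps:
Function('l')(c) = Mul(-5, c)
u = -20 (u = Mul(-2, 10) = -20)
Function('N')(f) = Add(15, f) (Function('N')(f) = Add(Add(Mul(-5, -2), f), 5) = Add(Add(10, f), 5) = Add(15, f))
Add(y, Function('N')(u)) = Add(260, Add(15, -20)) = Add(260, -5) = 255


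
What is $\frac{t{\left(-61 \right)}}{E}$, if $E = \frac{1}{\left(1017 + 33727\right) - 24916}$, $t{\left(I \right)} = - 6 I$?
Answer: $3597048$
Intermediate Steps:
$E = \frac{1}{9828}$ ($E = \frac{1}{34744 + \left(-41560 + 16644\right)} = \frac{1}{34744 - 24916} = \frac{1}{9828} \approx 0.00010175$)
$\frac{t{\left(-61 \right)}}{E} = \left(-6\right) \left(-61\right) \frac{1}{\frac{1}{9828}} = 366 \cdot 9828 = 3597048$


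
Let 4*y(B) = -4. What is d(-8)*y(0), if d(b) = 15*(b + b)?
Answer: 240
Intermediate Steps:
y(B) = -1 (y(B) = (¼)*(-4) = -1)
d(b) = 30*b (d(b) = 15*(2*b) = 30*b)
d(-8)*y(0) = (30*(-8))*(-1) = -240*(-1) = 240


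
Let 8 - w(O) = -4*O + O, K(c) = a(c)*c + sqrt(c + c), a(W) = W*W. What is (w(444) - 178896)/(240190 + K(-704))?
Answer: 15477266837386/30393297867807521 + 355112*I*sqrt(22)/30393297867807521 ≈ 0.00050923 + 5.4802e-11*I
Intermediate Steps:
a(W) = W**2
K(c) = c**3 + sqrt(2)*sqrt(c) (K(c) = c**2*c + sqrt(c + c) = c**3 + sqrt(2*c) = c**3 + sqrt(2)*sqrt(c))
w(O) = 8 + 3*O (w(O) = 8 - (-4*O + O) = 8 - (-3)*O = 8 + 3*O)
(w(444) - 178896)/(240190 + K(-704)) = ((8 + 3*444) - 178896)/(240190 + ((-704)**3 + sqrt(2)*sqrt(-704))) = ((8 + 1332) - 178896)/(240190 + (-348913664 + sqrt(2)*(8*I*sqrt(11)))) = (1340 - 178896)/(240190 + (-348913664 + 8*I*sqrt(22))) = -177556/(-348673474 + 8*I*sqrt(22))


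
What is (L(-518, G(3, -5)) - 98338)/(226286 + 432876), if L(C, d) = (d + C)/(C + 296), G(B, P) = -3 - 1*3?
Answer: -5457628/36583491 ≈ -0.14918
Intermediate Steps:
G(B, P) = -6 (G(B, P) = -3 - 3 = -6)
L(C, d) = (C + d)/(296 + C)
(L(-518, G(3, -5)) - 98338)/(226286 + 432876) = ((-518 - 6)/(296 - 518) - 98338)/(226286 + 432876) = (-524/(-222) - 98338)/659162 = (-1/222*(-524) - 98338)*(1/659162) = (262/111 - 98338)*(1/659162) = -10915256/111*1/659162 = -5457628/36583491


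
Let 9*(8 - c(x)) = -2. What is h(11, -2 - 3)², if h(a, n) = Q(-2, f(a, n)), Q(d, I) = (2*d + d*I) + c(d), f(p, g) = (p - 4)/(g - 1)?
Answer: 3481/81 ≈ 42.975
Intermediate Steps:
c(x) = 74/9 (c(x) = 8 - ⅑*(-2) = 8 + 2/9 = 74/9)
f(p, g) = (-4 + p)/(-1 + g)
Q(d, I) = 74/9 + 2*d + I*d (Q(d, I) = (2*d + d*I) + 74/9 = (2*d + I*d) + 74/9 = 74/9 + 2*d + I*d)
h(a, n) = 38/9 - 2*(-4 + a)/(-1 + n) (h(a, n) = 74/9 + 2*(-2) + ((-4 + a)/(-1 + n))*(-2) = 74/9 - 4 - 2*(-4 + a)/(-1 + n) = 38/9 - 2*(-4 + a)/(-1 + n))
h(11, -2 - 3)² = (2*(17 - 9*11 + 19*(-2 - 3))/(9*(-1 + (-2 - 3))))² = (2*(17 - 99 + 19*(-5))/(9*(-1 - 5)))² = ((2/9)*(17 - 99 - 95)/(-6))² = ((2/9)*(-⅙)*(-177))² = (59/9)² = 3481/81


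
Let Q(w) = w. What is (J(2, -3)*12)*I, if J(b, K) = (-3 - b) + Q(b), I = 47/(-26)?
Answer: 846/13 ≈ 65.077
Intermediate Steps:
I = -47/26 (I = 47*(-1/26) = -47/26 ≈ -1.8077)
J(b, K) = -3 (J(b, K) = (-3 - b) + b = -3)
(J(2, -3)*12)*I = -3*12*(-47/26) = -36*(-47/26) = 846/13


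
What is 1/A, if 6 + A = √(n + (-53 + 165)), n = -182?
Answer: -3/53 - I*√70/106 ≈ -0.056604 - 0.07893*I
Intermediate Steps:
A = -6 + I*√70 (A = -6 + √(-182 + (-53 + 165)) = -6 + √(-182 + 112) = -6 + √(-70) = -6 + I*√70 ≈ -6.0 + 8.3666*I)
1/A = 1/(-6 + I*√70)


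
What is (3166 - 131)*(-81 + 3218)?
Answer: 9520795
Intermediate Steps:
(3166 - 131)*(-81 + 3218) = 3035*3137 = 9520795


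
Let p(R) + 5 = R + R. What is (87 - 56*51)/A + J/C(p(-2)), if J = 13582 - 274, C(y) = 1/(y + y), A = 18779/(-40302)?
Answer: -4386800538/18779 ≈ -2.3360e+5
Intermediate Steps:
p(R) = -5 + 2*R (p(R) = -5 + (R + R) = -5 + 2*R)
A = -18779/40302 (A = 18779*(-1/40302) = -18779/40302 ≈ -0.46596)
C(y) = 1/(2*y)
J = 13308
(87 - 56*51)/A + J/C(p(-2)) = (87 - 56*51)/(-18779/40302) + 13308/((1/(2*(-5 + 2*(-2))))) = (87 - 2856)*(-40302/18779) + 13308/((1/(2*(-5 - 4)))) = -2769*(-40302/18779) + 13308/(((½)/(-9))) = 111596238/18779 + 13308/(((½)*(-⅑))) = 111596238/18779 + 13308/(-1/18) = 111596238/18779 + 13308*(-18) = 111596238/18779 - 239544 = -4386800538/18779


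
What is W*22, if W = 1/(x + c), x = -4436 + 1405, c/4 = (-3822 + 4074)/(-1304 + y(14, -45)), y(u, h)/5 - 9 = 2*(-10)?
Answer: -3322/457793 ≈ -0.0072566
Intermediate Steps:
y(u, h) = -55 (y(u, h) = 45 + 5*(2*(-10)) = 45 + 5*(-20) = 45 - 100 = -55)
c = -112/151 (c = 4*((-3822 + 4074)/(-1304 - 55)) = 4*(252/(-1359)) = 4*(252*(-1/1359)) = 4*(-28/151) = -112/151 ≈ -0.74172)
x = -3031
W = -151/457793 (W = 1/(-3031 - 112/151) = 1/(-457793/151) = -151/457793 ≈ -0.00032984)
W*22 = -151/457793*22 = -3322/457793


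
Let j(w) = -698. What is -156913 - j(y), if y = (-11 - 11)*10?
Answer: -156215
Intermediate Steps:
y = -220 (y = -22*10 = -220)
-156913 - j(y) = -156913 - 1*(-698) = -156913 + 698 = -156215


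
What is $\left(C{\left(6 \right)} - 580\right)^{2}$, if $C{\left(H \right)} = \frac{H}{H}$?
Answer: $335241$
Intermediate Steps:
$C{\left(H \right)} = 1$
$\left(C{\left(6 \right)} - 580\right)^{2} = \left(1 - 580\right)^{2} = \left(-579\right)^{2} = 335241$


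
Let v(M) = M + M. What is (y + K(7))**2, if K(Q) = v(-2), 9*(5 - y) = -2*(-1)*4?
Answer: 1/81 ≈ 0.012346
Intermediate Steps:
y = 37/9 (y = 5 - (-2*(-1))*4/9 = 5 - 2*4/9 = 5 - 1/9*8 = 5 - 8/9 = 37/9 ≈ 4.1111)
v(M) = 2*M
K(Q) = -4 (K(Q) = 2*(-2) = -4)
(y + K(7))**2 = (37/9 - 4)**2 = (1/9)**2 = 1/81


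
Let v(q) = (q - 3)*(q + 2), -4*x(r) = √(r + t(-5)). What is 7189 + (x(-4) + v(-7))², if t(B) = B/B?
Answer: 155021/16 - 25*I*√3 ≈ 9688.8 - 43.301*I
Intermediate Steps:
t(B) = 1
x(r) = -√(1 + r)/4 (x(r) = -√(r + 1)/4 = -√(1 + r)/4)
v(q) = (-3 + q)*(2 + q)
7189 + (x(-4) + v(-7))² = 7189 + (-√(1 - 4)/4 + (-6 + (-7)² - 1*(-7)))² = 7189 + (-I*√3/4 + (-6 + 49 + 7))² = 7189 + (-I*√3/4 + 50)² = 7189 + (50 - I*√3/4)²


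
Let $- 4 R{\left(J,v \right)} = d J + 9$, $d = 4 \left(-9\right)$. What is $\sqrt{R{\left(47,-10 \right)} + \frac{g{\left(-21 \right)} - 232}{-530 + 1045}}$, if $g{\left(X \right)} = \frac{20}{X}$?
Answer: $\frac{\sqrt{196639162755}}{21630} \approx 20.501$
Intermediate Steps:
$d = -36$
$R{\left(J,v \right)} = - \frac{9}{4} + 9 J$ ($R{\left(J,v \right)} = - \frac{- 36 J + 9}{4} = - \frac{9 - 36 J}{4} = - \frac{9}{4} + 9 J$)
$\sqrt{R{\left(47,-10 \right)} + \frac{g{\left(-21 \right)} - 232}{-530 + 1045}} = \sqrt{\left(- \frac{9}{4} + 9 \cdot 47\right) + \frac{\frac{20}{-21} - 232}{-530 + 1045}} = \sqrt{\left(- \frac{9}{4} + 423\right) + \frac{20 \left(- \frac{1}{21}\right) - 232}{515}} = \sqrt{\frac{1683}{4} + \left(- \frac{20}{21} - 232\right) \frac{1}{515}} = \sqrt{\frac{1683}{4} - \frac{4892}{10815}} = \sqrt{\frac{18182077}{43260}} = \frac{\sqrt{196639162755}}{21630}$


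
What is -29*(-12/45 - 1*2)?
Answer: 986/15 ≈ 65.733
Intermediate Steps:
-29*(-12/45 - 1*2) = -29*(-12*1/45 - 2) = -29*(-4/15 - 2) = -29*(-34/15) = 986/15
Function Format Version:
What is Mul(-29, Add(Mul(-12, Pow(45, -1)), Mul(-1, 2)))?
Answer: Rational(986, 15) ≈ 65.733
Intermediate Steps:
Mul(-29, Add(Mul(-12, Pow(45, -1)), Mul(-1, 2))) = Mul(-29, Add(Mul(-12, Rational(1, 45)), -2)) = Mul(-29, Add(Rational(-4, 15), -2)) = Mul(-29, Rational(-34, 15)) = Rational(986, 15)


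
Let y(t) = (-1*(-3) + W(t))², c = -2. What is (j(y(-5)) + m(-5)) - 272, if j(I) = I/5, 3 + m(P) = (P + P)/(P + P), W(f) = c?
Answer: -1369/5 ≈ -273.80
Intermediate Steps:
W(f) = -2
y(t) = 1 (y(t) = (-1*(-3) - 2)² = (3 - 2)² = 1² = 1)
m(P) = -2 (m(P) = -3 + (P + P)/(P + P) = -3 + (2*P)/((2*P)) = -3 + (2*P)*(1/(2*P)) = -3 + 1 = -2)
j(I) = I/5 (j(I) = I*(⅕) = I/5)
(j(y(-5)) + m(-5)) - 272 = ((⅕)*1 - 2) - 272 = (⅕ - 2) - 272 = -9/5 - 272 = -1369/5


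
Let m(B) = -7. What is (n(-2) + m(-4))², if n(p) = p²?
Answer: 9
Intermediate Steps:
(n(-2) + m(-4))² = ((-2)² - 7)² = (4 - 7)² = (-3)² = 9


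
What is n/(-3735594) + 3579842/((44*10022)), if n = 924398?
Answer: 3241301589721/411819353748 ≈ 7.8707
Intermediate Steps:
n/(-3735594) + 3579842/((44*10022)) = 924398/(-3735594) + 3579842/((44*10022)) = 924398*(-1/3735594) + 3579842/440968 = -462199/1867797 + 3579842*(1/440968) = -462199/1867797 + 1789921/220484 = 3241301589721/411819353748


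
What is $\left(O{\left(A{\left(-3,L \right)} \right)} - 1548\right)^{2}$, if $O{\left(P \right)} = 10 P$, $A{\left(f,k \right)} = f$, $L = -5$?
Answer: $2490084$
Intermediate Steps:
$\left(O{\left(A{\left(-3,L \right)} \right)} - 1548\right)^{2} = \left(10 \left(-3\right) - 1548\right)^{2} = \left(-30 - 1548\right)^{2} = \left(-1578\right)^{2} = 2490084$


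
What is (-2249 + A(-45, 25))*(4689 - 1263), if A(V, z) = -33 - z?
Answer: -7903782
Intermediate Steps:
(-2249 + A(-45, 25))*(4689 - 1263) = (-2249 + (-33 - 1*25))*(4689 - 1263) = (-2249 + (-33 - 25))*3426 = (-2249 - 58)*3426 = -2307*3426 = -7903782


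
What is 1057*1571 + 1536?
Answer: 1662083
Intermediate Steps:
1057*1571 + 1536 = 1660547 + 1536 = 1662083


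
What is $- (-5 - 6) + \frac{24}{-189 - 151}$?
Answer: $\frac{929}{85} \approx 10.929$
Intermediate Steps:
$- (-5 - 6) + \frac{24}{-189 - 151} = \left(-1\right) \left(-11\right) + \frac{24}{-340} = 11 + 24 \left(- \frac{1}{340}\right) = 11 - \frac{6}{85} = \frac{929}{85}$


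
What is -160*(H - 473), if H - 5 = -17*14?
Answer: 112960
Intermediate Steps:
H = -233 (H = 5 - 17*14 = 5 - 238 = -233)
-160*(H - 473) = -160*(-233 - 473) = -160*(-706) = 112960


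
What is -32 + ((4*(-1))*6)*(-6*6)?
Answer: 832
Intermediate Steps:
-32 + ((4*(-1))*6)*(-6*6) = -32 - 4*6*(-36) = -32 - 24*(-36) = -32 + 864 = 832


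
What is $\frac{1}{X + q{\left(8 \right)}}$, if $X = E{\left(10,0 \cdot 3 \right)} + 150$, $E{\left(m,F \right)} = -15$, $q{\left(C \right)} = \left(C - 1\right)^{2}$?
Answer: $\frac{1}{184} \approx 0.0054348$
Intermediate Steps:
$q{\left(C \right)} = \left(-1 + C\right)^{2}$
$X = 135$ ($X = -15 + 150 = 135$)
$\frac{1}{X + q{\left(8 \right)}} = \frac{1}{135 + \left(-1 + 8\right)^{2}} = \frac{1}{135 + 7^{2}} = \frac{1}{135 + 49} = \frac{1}{184}$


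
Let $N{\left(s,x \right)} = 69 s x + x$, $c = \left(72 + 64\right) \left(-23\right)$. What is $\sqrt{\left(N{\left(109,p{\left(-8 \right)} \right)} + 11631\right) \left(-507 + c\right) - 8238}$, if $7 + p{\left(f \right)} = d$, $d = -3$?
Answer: $\sqrt{231137777} \approx 15203.0$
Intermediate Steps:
$c = -3128$ ($c = 136 \left(-23\right) = -3128$)
$p{\left(f \right)} = -10$ ($p{\left(f \right)} = -7 - 3 = -10$)
$N{\left(s,x \right)} = x + 69 s x$ ($N{\left(s,x \right)} = 69 s x + x = x + 69 s x$)
$\sqrt{\left(N{\left(109,p{\left(-8 \right)} \right)} + 11631\right) \left(-507 + c\right) - 8238} = \sqrt{\left(- 10 \left(1 + 69 \cdot 109\right) + 11631\right) \left(-507 - 3128\right) - 8238} = \sqrt{\left(- 10 \left(1 + 7521\right) + 11631\right) \left(-3635\right) - 8238} = \sqrt{\left(\left(-10\right) 7522 + 11631\right) \left(-3635\right) - 8238} = \sqrt{\left(-75220 + 11631\right) \left(-3635\right) - 8238} = \sqrt{\left(-63589\right) \left(-3635\right) - 8238} = \sqrt{231146015 - 8238} = \sqrt{231137777}$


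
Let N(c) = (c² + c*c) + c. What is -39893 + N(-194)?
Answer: 35185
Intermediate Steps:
N(c) = c + 2*c² (N(c) = (c² + c²) + c = 2*c² + c = c + 2*c²)
-39893 + N(-194) = -39893 - 194*(1 + 2*(-194)) = -39893 - 194*(1 - 388) = -39893 - 194*(-387) = -39893 + 75078 = 35185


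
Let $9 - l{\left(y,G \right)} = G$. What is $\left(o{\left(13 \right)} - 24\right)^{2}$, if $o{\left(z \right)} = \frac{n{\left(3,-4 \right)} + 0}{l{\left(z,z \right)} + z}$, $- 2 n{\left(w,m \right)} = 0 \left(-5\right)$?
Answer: $576$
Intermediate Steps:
$l{\left(y,G \right)} = 9 - G$
$n{\left(w,m \right)} = 0$ ($n{\left(w,m \right)} = - \frac{0 \left(-5\right)}{2} = \left(- \frac{1}{2}\right) 0 = 0$)
$o{\left(z \right)} = 0$ ($o{\left(z \right)} = \frac{0 + 0}{\left(9 - z\right) + z} = \frac{0}{9} = 0 \cdot \frac{1}{9} = 0$)
$\left(o{\left(13 \right)} - 24\right)^{2} = \left(0 - 24\right)^{2} = \left(-24\right)^{2} = 576$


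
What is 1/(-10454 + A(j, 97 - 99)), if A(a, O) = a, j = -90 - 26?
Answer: -1/10570 ≈ -9.4607e-5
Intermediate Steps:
j = -116
1/(-10454 + A(j, 97 - 99)) = 1/(-10454 - 116) = 1/(-10570) = -1/10570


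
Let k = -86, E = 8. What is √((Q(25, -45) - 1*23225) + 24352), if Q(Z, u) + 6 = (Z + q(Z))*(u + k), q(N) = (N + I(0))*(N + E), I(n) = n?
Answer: I*√110229 ≈ 332.01*I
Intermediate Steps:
q(N) = N*(8 + N) (q(N) = (N + 0)*(N + 8) = N*(8 + N))
Q(Z, u) = -6 + (-86 + u)*(Z + Z*(8 + Z)) (Q(Z, u) = -6 + (Z + Z*(8 + Z))*(u - 86) = -6 + (Z + Z*(8 + Z))*(-86 + u) = -6 + (-86 + u)*(Z + Z*(8 + Z)))
√((Q(25, -45) - 1*23225) + 24352) = √(((-6 - 774*25 - 86*25² + 25*(-45) + 25*(-45)*(8 + 25)) - 1*23225) + 24352) = √(((-6 - 19350 - 86*625 - 1125 + 25*(-45)*33) - 23225) + 24352) = √(((-6 - 19350 - 53750 - 1125 - 37125) - 23225) + 24352) = √((-111356 - 23225) + 24352) = √(-134581 + 24352) = √(-110229) = I*√110229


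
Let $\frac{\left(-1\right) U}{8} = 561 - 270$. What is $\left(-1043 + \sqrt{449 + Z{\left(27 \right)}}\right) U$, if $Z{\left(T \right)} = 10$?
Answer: $2428104 - 6984 \sqrt{51} \approx 2.3782 \cdot 10^{6}$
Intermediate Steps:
$U = -2328$ ($U = - 8 \left(561 - 270\right) = \left(-8\right) 291 = -2328$)
$\left(-1043 + \sqrt{449 + Z{\left(27 \right)}}\right) U = \left(-1043 + \sqrt{449 + 10}\right) \left(-2328\right) = \left(-1043 + \sqrt{459}\right) \left(-2328\right) = \left(-1043 + 3 \sqrt{51}\right) \left(-2328\right) = 2428104 - 6984 \sqrt{51}$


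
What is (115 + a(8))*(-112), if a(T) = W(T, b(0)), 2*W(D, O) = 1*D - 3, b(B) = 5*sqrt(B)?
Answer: -13160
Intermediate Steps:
W(D, O) = -3/2 + D/2 (W(D, O) = (1*D - 3)/2 = (D - 3)/2 = (-3 + D)/2 = -3/2 + D/2)
a(T) = -3/2 + T/2
(115 + a(8))*(-112) = (115 + (-3/2 + (1/2)*8))*(-112) = (115 + (-3/2 + 4))*(-112) = (115 + 5/2)*(-112) = (235/2)*(-112) = -13160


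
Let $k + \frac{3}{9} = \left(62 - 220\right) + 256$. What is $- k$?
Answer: $- \frac{293}{3} \approx -97.667$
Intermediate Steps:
$k = \frac{293}{3}$ ($k = - \frac{1}{3} + \left(\left(62 - 220\right) + 256\right) = - \frac{1}{3} + \left(-158 + 256\right) = - \frac{1}{3} + 98 = \frac{293}{3} \approx 97.667$)
$- k = \left(-1\right) \frac{293}{3} = - \frac{293}{3}$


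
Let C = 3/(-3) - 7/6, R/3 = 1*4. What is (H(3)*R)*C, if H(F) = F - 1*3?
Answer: 0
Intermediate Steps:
H(F) = -3 + F (H(F) = F - 3 = -3 + F)
R = 12 (R = 3*(1*4) = 3*4 = 12)
C = -13/6 (C = 3*(-1/3) - 7*1/6 = -1 - 7/6 = -13/6 ≈ -2.1667)
(H(3)*R)*C = ((-3 + 3)*12)*(-13/6) = (0*12)*(-13/6) = 0*(-13/6) = 0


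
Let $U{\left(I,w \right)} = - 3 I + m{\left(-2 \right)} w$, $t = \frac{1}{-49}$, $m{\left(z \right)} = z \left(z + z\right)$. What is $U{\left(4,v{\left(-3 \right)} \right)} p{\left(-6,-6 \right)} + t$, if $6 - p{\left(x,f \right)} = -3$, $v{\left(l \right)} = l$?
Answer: $- \frac{15877}{49} \approx -324.02$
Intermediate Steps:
$m{\left(z \right)} = 2 z^{2}$ ($m{\left(z \right)} = z 2 z = 2 z^{2}$)
$p{\left(x,f \right)} = 9$ ($p{\left(x,f \right)} = 6 - -3 = 6 + 3 = 9$)
$t = - \frac{1}{49} \approx -0.020408$
$U{\left(I,w \right)} = - 3 I + 8 w$ ($U{\left(I,w \right)} = - 3 I + 2 \left(-2\right)^{2} w = - 3 I + 2 \cdot 4 w = - 3 I + 8 w$)
$U{\left(4,v{\left(-3 \right)} \right)} p{\left(-6,-6 \right)} + t = \left(\left(-3\right) 4 + 8 \left(-3\right)\right) 9 - \frac{1}{49} = \left(-12 - 24\right) 9 - \frac{1}{49} = \left(-36\right) 9 - \frac{1}{49} = -324 - \frac{1}{49} = - \frac{15877}{49}$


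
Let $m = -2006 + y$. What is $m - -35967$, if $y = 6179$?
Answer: $40140$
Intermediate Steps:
$m = 4173$ ($m = -2006 + 6179 = 4173$)
$m - -35967 = 4173 - -35967 = 4173 + 35967 = 40140$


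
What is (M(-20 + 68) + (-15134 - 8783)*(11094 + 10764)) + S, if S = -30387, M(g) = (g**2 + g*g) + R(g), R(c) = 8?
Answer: -522803557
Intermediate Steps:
M(g) = 8 + 2*g**2 (M(g) = (g**2 + g*g) + 8 = (g**2 + g**2) + 8 = 2*g**2 + 8 = 8 + 2*g**2)
(M(-20 + 68) + (-15134 - 8783)*(11094 + 10764)) + S = ((8 + 2*(-20 + 68)**2) + (-15134 - 8783)*(11094 + 10764)) - 30387 = ((8 + 2*48**2) - 23917*21858) - 30387 = ((8 + 2*2304) - 522777786) - 30387 = ((8 + 4608) - 522777786) - 30387 = (4616 - 522777786) - 30387 = -522773170 - 30387 = -522803557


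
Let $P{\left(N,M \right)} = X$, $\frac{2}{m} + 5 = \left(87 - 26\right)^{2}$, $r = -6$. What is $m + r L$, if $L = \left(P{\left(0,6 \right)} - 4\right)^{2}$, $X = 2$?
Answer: $- \frac{44591}{1858} \approx -23.999$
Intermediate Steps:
$m = \frac{1}{1858}$ ($m = \frac{2}{-5 + \left(87 - 26\right)^{2}} = \frac{2}{-5 + 61^{2}} = \frac{2}{-5 + 3721} = \frac{2}{3716} = 2 \cdot \frac{1}{3716} = \frac{1}{1858} \approx 0.00053821$)
$P{\left(N,M \right)} = 2$
$L = 4$ ($L = \left(2 - 4\right)^{2} = \left(-2\right)^{2} = 4$)
$m + r L = \frac{1}{1858} - 24 = - \frac{44591}{1858}$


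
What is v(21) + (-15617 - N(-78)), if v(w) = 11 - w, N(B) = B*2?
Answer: -15471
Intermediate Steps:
N(B) = 2*B
v(21) + (-15617 - N(-78)) = (11 - 1*21) + (-15617 - 2*(-78)) = (11 - 21) + (-15617 - 1*(-156)) = -10 + (-15617 + 156) = -10 - 15461 = -15471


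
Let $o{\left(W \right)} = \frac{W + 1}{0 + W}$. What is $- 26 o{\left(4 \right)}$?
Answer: $- \frac{65}{2} \approx -32.5$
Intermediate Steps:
$o{\left(W \right)} = \frac{1 + W}{W}$
$- 26 o{\left(4 \right)} = - 26 \frac{1 + 4}{4} = - 26 \cdot \frac{1}{4} \cdot 5 = \left(-26\right) \frac{5}{4} = - \frac{65}{2}$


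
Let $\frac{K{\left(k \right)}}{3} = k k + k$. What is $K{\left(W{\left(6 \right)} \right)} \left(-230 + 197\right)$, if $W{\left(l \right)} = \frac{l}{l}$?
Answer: $-198$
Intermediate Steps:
$W{\left(l \right)} = 1$
$K{\left(k \right)} = 3 k + 3 k^{2}$ ($K{\left(k \right)} = 3 \left(k k + k\right) = 3 \left(k^{2} + k\right) = 3 \left(k + k^{2}\right) = 3 k + 3 k^{2}$)
$K{\left(W{\left(6 \right)} \right)} \left(-230 + 197\right) = 3 \cdot 1 \left(1 + 1\right) \left(-230 + 197\right) = 3 \cdot 1 \cdot 2 \left(-33\right) = 6 \left(-33\right) = -198$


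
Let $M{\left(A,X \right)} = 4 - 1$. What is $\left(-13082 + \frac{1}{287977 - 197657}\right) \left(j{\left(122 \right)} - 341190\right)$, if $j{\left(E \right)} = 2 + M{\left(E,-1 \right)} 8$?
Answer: $\frac{100776966090549}{22580} \approx 4.4631 \cdot 10^{9}$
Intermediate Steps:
$M{\left(A,X \right)} = 3$ ($M{\left(A,X \right)} = 4 - 1 = 3$)
$j{\left(E \right)} = 26$ ($j{\left(E \right)} = 2 + 3 \cdot 8 = 2 + 24 = 26$)
$\left(-13082 + \frac{1}{287977 - 197657}\right) \left(j{\left(122 \right)} - 341190\right) = \left(-13082 + \frac{1}{287977 - 197657}\right) \left(26 - 341190\right) = \left(-13082 + \frac{1}{90320}\right) \left(-341164\right) = \left(- \frac{1181566239}{90320}\right) \left(-341164\right) = \frac{100776966090549}{22580}$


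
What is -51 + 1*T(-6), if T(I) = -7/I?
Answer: -299/6 ≈ -49.833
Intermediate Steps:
-51 + 1*T(-6) = -51 + 1*(-7/(-6)) = -51 + 1*(-7*(-1/6)) = -51 + 1*(7/6) = -51 + 7/6 = -299/6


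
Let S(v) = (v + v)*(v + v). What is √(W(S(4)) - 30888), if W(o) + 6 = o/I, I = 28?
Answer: I*√1513694/7 ≈ 175.76*I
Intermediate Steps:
S(v) = 4*v² (S(v) = (2*v)*(2*v) = 4*v²)
W(o) = -6 + o/28
√(W(S(4)) - 30888) = √((-6 + (4*4²)/28) - 30888) = √((-6 + (4*16)/28) - 30888) = √((-6 + (1/28)*64) - 30888) = √((-6 + 16/7) - 30888) = √(-26/7 - 30888) = √(-216242/7) = I*√1513694/7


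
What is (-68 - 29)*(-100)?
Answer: 9700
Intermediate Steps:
(-68 - 29)*(-100) = -97*(-100) = 9700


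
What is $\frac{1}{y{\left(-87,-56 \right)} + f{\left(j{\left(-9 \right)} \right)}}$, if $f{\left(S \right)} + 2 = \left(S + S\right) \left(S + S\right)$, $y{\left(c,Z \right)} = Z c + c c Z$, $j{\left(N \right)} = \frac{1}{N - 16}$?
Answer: $- \frac{625}{261871246} \approx -2.3867 \cdot 10^{-6}$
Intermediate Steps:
$j{\left(N \right)} = \frac{1}{-16 + N}$
$y{\left(c,Z \right)} = Z c + Z c^{2}$ ($y{\left(c,Z \right)} = Z c + c^{2} Z = Z c + Z c^{2}$)
$f{\left(S \right)} = -2 + 4 S^{2}$ ($f{\left(S \right)} = -2 + \left(S + S\right) \left(S + S\right) = -2 + 2 S 2 S = -2 + 4 S^{2}$)
$\frac{1}{y{\left(-87,-56 \right)} + f{\left(j{\left(-9 \right)} \right)}} = \frac{1}{\left(-56\right) \left(-87\right) \left(1 - 87\right) - \left(2 - 4 \left(\frac{1}{-16 - 9}\right)^{2}\right)} = \frac{1}{\left(-56\right) \left(-87\right) \left(-86\right) - \left(2 - 4 \left(\frac{1}{-25}\right)^{2}\right)} = \frac{1}{-418992 - \left(2 - 4 \left(- \frac{1}{25}\right)^{2}\right)} = \frac{1}{-418992 + \left(-2 + 4 \cdot \frac{1}{625}\right)} = \frac{1}{-418992 + \left(-2 + \frac{4}{625}\right)} = \frac{1}{-418992 - \frac{1246}{625}} = \frac{1}{- \frac{261871246}{625}} = - \frac{625}{261871246}$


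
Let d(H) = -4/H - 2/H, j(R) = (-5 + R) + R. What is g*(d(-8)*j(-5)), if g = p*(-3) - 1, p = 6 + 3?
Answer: 315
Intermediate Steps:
p = 9
j(R) = -5 + 2*R
d(H) = -6/H
g = -28 (g = 9*(-3) - 1 = -27 - 1 = -28)
g*(d(-8)*j(-5)) = -28*(-6/(-8))*(-5 + 2*(-5)) = -28*(-6*(-⅛))*(-5 - 10) = -21*(-15) = -28*(-45/4) = 315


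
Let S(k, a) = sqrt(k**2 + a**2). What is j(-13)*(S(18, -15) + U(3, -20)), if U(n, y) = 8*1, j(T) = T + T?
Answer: -208 - 78*sqrt(61) ≈ -817.20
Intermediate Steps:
S(k, a) = sqrt(a**2 + k**2)
j(T) = 2*T
U(n, y) = 8
j(-13)*(S(18, -15) + U(3, -20)) = (2*(-13))*(sqrt((-15)**2 + 18**2) + 8) = -26*(sqrt(225 + 324) + 8) = -26*(sqrt(549) + 8) = -26*(3*sqrt(61) + 8) = -26*(8 + 3*sqrt(61)) = -208 - 78*sqrt(61)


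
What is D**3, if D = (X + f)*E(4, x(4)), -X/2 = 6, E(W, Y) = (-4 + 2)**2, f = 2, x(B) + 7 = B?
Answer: -64000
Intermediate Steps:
x(B) = -7 + B
E(W, Y) = 4 (E(W, Y) = (-2)**2 = 4)
X = -12 (X = -2*6 = -12)
D = -40 (D = (-12 + 2)*4 = -10*4 = -40)
D**3 = (-40)**3 = -64000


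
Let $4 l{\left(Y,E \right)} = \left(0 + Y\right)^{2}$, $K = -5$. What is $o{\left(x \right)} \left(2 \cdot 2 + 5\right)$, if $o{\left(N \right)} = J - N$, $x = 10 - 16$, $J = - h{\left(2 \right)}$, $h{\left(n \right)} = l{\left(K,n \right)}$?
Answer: $- \frac{9}{4} \approx -2.25$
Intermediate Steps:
$l{\left(Y,E \right)} = \frac{Y^{2}}{4}$ ($l{\left(Y,E \right)} = \frac{\left(0 + Y\right)^{2}}{4} = \frac{Y^{2}}{4}$)
$h{\left(n \right)} = \frac{25}{4}$ ($h{\left(n \right)} = \frac{\left(-5\right)^{2}}{4} = \frac{1}{4} \cdot 25 = \frac{25}{4}$)
$J = - \frac{25}{4}$ ($J = \left(-1\right) \frac{25}{4} = - \frac{25}{4} \approx -6.25$)
$x = -6$
$o{\left(N \right)} = - \frac{25}{4} - N$
$o{\left(x \right)} \left(2 \cdot 2 + 5\right) = \left(- \frac{25}{4} - -6\right) \left(2 \cdot 2 + 5\right) = \left(- \frac{25}{4} + 6\right) \left(4 + 5\right) = \left(- \frac{1}{4}\right) 9 = - \frac{9}{4}$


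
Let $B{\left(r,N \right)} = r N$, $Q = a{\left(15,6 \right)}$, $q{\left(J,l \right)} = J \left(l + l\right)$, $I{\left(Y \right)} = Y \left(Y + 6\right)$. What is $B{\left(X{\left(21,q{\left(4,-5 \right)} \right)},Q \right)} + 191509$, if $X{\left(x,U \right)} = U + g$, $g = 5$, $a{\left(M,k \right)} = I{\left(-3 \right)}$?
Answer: $191824$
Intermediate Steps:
$I{\left(Y \right)} = Y \left(6 + Y\right)$
$a{\left(M,k \right)} = -9$ ($a{\left(M,k \right)} = - 3 \left(6 - 3\right) = \left(-3\right) 3 = -9$)
$q{\left(J,l \right)} = 2 J l$ ($q{\left(J,l \right)} = J 2 l = 2 J l$)
$Q = -9$
$X{\left(x,U \right)} = 5 + U$ ($X{\left(x,U \right)} = U + 5 = 5 + U$)
$B{\left(r,N \right)} = N r$
$B{\left(X{\left(21,q{\left(4,-5 \right)} \right)},Q \right)} + 191509 = - 9 \left(5 + 2 \cdot 4 \left(-5\right)\right) + 191509 = - 9 \left(5 - 40\right) + 191509 = \left(-9\right) \left(-35\right) + 191509 = 315 + 191509 = 191824$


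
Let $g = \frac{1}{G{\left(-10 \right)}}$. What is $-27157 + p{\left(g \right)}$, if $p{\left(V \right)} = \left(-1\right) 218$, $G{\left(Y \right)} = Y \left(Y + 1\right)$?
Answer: $-27375$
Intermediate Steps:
$G{\left(Y \right)} = Y \left(1 + Y\right)$
$g = \frac{1}{90}$ ($g = \frac{1}{\left(-10\right) \left(1 - 10\right)} = \frac{1}{\left(-10\right) \left(-9\right)} = \frac{1}{90} \approx 0.011111$)
$p{\left(V \right)} = -218$
$-27157 + p{\left(g \right)} = -27157 - 218 = -27375$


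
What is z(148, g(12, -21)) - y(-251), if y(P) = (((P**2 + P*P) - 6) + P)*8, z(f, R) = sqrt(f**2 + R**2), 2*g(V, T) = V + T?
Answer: -1005960 + sqrt(87697)/2 ≈ -1.0058e+6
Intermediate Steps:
g(V, T) = T/2 + V/2 (g(V, T) = (V + T)/2 = (T + V)/2 = T/2 + V/2)
z(f, R) = sqrt(R**2 + f**2)
y(P) = -48 + 8*P + 16*P**2 (y(P) = (((P**2 + P**2) - 6) + P)*8 = ((2*P**2 - 6) + P)*8 = ((-6 + 2*P**2) + P)*8 = (-6 + P + 2*P**2)*8 = -48 + 8*P + 16*P**2)
z(148, g(12, -21)) - y(-251) = sqrt(((1/2)*(-21) + (1/2)*12)**2 + 148**2) - (-48 + 8*(-251) + 16*(-251)**2) = sqrt((-21/2 + 6)**2 + 21904) - (-48 - 2008 + 16*63001) = sqrt((-9/2)**2 + 21904) - (-48 - 2008 + 1008016) = sqrt(81/4 + 21904) - 1*1005960 = sqrt(87697/4) - 1005960 = sqrt(87697)/2 - 1005960 = -1005960 + sqrt(87697)/2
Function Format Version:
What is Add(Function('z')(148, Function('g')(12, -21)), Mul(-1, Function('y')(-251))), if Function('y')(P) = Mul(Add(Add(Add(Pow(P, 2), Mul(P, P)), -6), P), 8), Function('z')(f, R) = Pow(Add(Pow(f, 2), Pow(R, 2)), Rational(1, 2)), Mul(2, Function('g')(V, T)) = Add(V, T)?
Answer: Add(-1005960, Mul(Rational(1, 2), Pow(87697, Rational(1, 2)))) ≈ -1.0058e+6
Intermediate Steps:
Function('g')(V, T) = Add(Mul(Rational(1, 2), T), Mul(Rational(1, 2), V)) (Function('g')(V, T) = Mul(Rational(1, 2), Add(V, T)) = Mul(Rational(1, 2), Add(T, V)) = Add(Mul(Rational(1, 2), T), Mul(Rational(1, 2), V)))
Function('z')(f, R) = Pow(Add(Pow(R, 2), Pow(f, 2)), Rational(1, 2))
Function('y')(P) = Add(-48, Mul(8, P), Mul(16, Pow(P, 2))) (Function('y')(P) = Mul(Add(Add(Add(Pow(P, 2), Pow(P, 2)), -6), P), 8) = Mul(Add(Add(Mul(2, Pow(P, 2)), -6), P), 8) = Mul(Add(Add(-6, Mul(2, Pow(P, 2))), P), 8) = Mul(Add(-6, P, Mul(2, Pow(P, 2))), 8) = Add(-48, Mul(8, P), Mul(16, Pow(P, 2))))
Add(Function('z')(148, Function('g')(12, -21)), Mul(-1, Function('y')(-251))) = Add(Pow(Add(Pow(Add(Mul(Rational(1, 2), -21), Mul(Rational(1, 2), 12)), 2), Pow(148, 2)), Rational(1, 2)), Mul(-1, Add(-48, Mul(8, -251), Mul(16, Pow(-251, 2))))) = Add(Pow(Add(Pow(Add(Rational(-21, 2), 6), 2), 21904), Rational(1, 2)), Mul(-1, Add(-48, -2008, Mul(16, 63001)))) = Add(Pow(Add(Pow(Rational(-9, 2), 2), 21904), Rational(1, 2)), Mul(-1, Add(-48, -2008, 1008016))) = Add(Pow(Add(Rational(81, 4), 21904), Rational(1, 2)), Mul(-1, 1005960)) = Add(Pow(Rational(87697, 4), Rational(1, 2)), -1005960) = Add(Mul(Rational(1, 2), Pow(87697, Rational(1, 2))), -1005960) = Add(-1005960, Mul(Rational(1, 2), Pow(87697, Rational(1, 2))))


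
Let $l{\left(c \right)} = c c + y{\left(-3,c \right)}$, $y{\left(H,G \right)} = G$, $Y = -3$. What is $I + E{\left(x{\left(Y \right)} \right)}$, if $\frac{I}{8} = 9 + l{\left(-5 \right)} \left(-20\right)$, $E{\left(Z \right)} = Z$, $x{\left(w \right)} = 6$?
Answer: $-3122$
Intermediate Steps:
$l{\left(c \right)} = c + c^{2}$ ($l{\left(c \right)} = c c + c = c^{2} + c = c + c^{2}$)
$I = -3128$ ($I = 8 \left(9 + - 5 \left(1 - 5\right) \left(-20\right)\right) = 8 \left(9 + \left(-5\right) \left(-4\right) \left(-20\right)\right) = 8 \left(9 + 20 \left(-20\right)\right) = 8 \left(9 - 400\right) = 8 \left(-391\right) = -3128$)
$I + E{\left(x{\left(Y \right)} \right)} = -3128 + 6 = -3122$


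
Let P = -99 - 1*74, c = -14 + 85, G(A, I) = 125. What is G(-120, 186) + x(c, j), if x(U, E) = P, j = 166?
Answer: -48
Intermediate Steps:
c = 71
P = -173 (P = -99 - 74 = -173)
x(U, E) = -173
G(-120, 186) + x(c, j) = 125 - 173 = -48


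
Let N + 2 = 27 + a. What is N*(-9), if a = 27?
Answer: -468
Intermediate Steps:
N = 52 (N = -2 + (27 + 27) = -2 + 54 = 52)
N*(-9) = 52*(-9) = -468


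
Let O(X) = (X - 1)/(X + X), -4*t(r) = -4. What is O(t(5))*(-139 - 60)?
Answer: 0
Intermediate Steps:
t(r) = 1 (t(r) = -¼*(-4) = 1)
O(X) = (-1 + X)/(2*X) (O(X) = (-1 + X)/((2*X)) = (-1 + X)*(1/(2*X)) = (-1 + X)/(2*X))
O(t(5))*(-139 - 60) = ((½)*(-1 + 1)/1)*(-139 - 60) = ((½)*1*0)*(-199) = 0*(-199) = 0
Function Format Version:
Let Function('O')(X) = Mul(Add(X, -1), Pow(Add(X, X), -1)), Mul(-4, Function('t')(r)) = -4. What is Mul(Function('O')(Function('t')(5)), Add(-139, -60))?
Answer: 0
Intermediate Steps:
Function('t')(r) = 1 (Function('t')(r) = Mul(Rational(-1, 4), -4) = 1)
Function('O')(X) = Mul(Rational(1, 2), Pow(X, -1), Add(-1, X)) (Function('O')(X) = Mul(Add(-1, X), Pow(Mul(2, X), -1)) = Mul(Add(-1, X), Mul(Rational(1, 2), Pow(X, -1))) = Mul(Rational(1, 2), Pow(X, -1), Add(-1, X)))
Mul(Function('O')(Function('t')(5)), Add(-139, -60)) = Mul(Mul(Rational(1, 2), Pow(1, -1), Add(-1, 1)), Add(-139, -60)) = Mul(Mul(Rational(1, 2), 1, 0), -199) = Mul(0, -199) = 0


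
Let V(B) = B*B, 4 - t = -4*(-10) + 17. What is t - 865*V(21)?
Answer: -381518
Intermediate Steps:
t = -53 (t = 4 - (-4*(-10) + 17) = 4 - (40 + 17) = 4 - 1*57 = 4 - 57 = -53)
V(B) = B²
t - 865*V(21) = -53 - 865*21² = -53 - 865*441 = -53 - 381465 = -381518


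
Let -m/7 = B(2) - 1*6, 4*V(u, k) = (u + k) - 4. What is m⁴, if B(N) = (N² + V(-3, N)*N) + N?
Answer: 1500625/16 ≈ 93789.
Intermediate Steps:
V(u, k) = -1 + k/4 + u/4 (V(u, k) = ((u + k) - 4)/4 = ((k + u) - 4)/4 = (-4 + k + u)/4 = -1 + k/4 + u/4)
B(N) = N + N² + N*(-7/4 + N/4) (B(N) = (N² + (-1 + N/4 + (¼)*(-3))*N) + N = (N² + (-1 + N/4 - ¾)*N) + N = (N² + (-7/4 + N/4)*N) + N = (N² + N*(-7/4 + N/4)) + N = N + N² + N*(-7/4 + N/4))
m = 35/2 (m = -7*((¼)*2*(-3 + 5*2) - 1*6) = -7*((¼)*2*(-3 + 10) - 6) = -7*((¼)*2*7 - 6) = -7*(7/2 - 6) = -7*(-5/2) = 35/2 ≈ 17.500)
m⁴ = (35/2)⁴ = 1500625/16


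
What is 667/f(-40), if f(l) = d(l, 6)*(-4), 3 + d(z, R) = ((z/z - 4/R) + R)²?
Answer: -6003/1336 ≈ -4.4933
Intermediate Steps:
d(z, R) = -3 + (1 + R - 4/R)² (d(z, R) = -3 + ((z/z - 4/R) + R)² = -3 + ((1 - 4/R) + R)² = -3 + (1 + R - 4/R)²)
f(l) = -1336/9 (f(l) = (-3 + (-4 + 6 + 6²)²/6²)*(-4) = (-3 + (-4 + 6 + 36)²/36)*(-4) = (-3 + (1/36)*38²)*(-4) = (-3 + (1/36)*1444)*(-4) = (-3 + 361/9)*(-4) = (334/9)*(-4) = -1336/9)
667/f(-40) = 667/(-1336/9) = 667*(-9/1336) = -6003/1336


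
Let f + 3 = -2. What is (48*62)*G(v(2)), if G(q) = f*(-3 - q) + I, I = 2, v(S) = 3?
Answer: 95232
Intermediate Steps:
f = -5 (f = -3 - 2 = -5)
G(q) = 17 + 5*q (G(q) = -5*(-3 - q) + 2 = (15 + 5*q) + 2 = 17 + 5*q)
(48*62)*G(v(2)) = (48*62)*(17 + 5*3) = 2976*(17 + 15) = 2976*32 = 95232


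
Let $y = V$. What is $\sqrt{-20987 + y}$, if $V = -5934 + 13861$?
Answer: $2 i \sqrt{3265} \approx 114.28 i$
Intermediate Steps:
$V = 7927$
$y = 7927$
$\sqrt{-20987 + y} = \sqrt{-20987 + 7927} = \sqrt{-13060} = 2 i \sqrt{3265}$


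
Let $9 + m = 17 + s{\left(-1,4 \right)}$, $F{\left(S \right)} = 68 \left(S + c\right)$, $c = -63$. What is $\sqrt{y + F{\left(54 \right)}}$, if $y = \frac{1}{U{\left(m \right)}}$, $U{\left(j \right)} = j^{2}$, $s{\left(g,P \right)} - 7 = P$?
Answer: $\frac{i \sqrt{220931}}{19} \approx 24.739 i$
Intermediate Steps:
$s{\left(g,P \right)} = 7 + P$
$F{\left(S \right)} = -4284 + 68 S$ ($F{\left(S \right)} = 68 \left(S - 63\right) = 68 \left(-63 + S\right) = -4284 + 68 S$)
$m = 19$ ($m = -9 + \left(17 + \left(7 + 4\right)\right) = -9 + \left(17 + 11\right) = -9 + 28 = 19$)
$y = \frac{1}{361}$ ($y = \frac{1}{19^{2}} = \frac{1}{361} \approx 0.0027701$)
$\sqrt{y + F{\left(54 \right)}} = \sqrt{\frac{1}{361} + \left(-4284 + 68 \cdot 54\right)} = \sqrt{\frac{1}{361} + \left(-4284 + 3672\right)} = \sqrt{\frac{1}{361} - 612} = \sqrt{- \frac{220931}{361}} = \frac{i \sqrt{220931}}{19}$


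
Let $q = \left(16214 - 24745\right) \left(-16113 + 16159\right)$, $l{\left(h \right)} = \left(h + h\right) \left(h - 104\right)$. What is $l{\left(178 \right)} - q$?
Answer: $418770$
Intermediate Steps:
$l{\left(h \right)} = 2 h \left(-104 + h\right)$
$q = -392426$ ($q = \left(-8531\right) 46 = -392426$)
$l{\left(178 \right)} - q = 2 \cdot 178 \left(-104 + 178\right) - -392426 = 2 \cdot 178 \cdot 74 + 392426 = 26344 + 392426 = 418770$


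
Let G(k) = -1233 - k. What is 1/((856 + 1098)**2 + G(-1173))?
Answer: 1/3818056 ≈ 2.6191e-7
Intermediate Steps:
1/((856 + 1098)**2 + G(-1173)) = 1/((856 + 1098)**2 + (-1233 - 1*(-1173))) = 1/(1954**2 + (-1233 + 1173)) = 1/(3818116 - 60) = 1/3818056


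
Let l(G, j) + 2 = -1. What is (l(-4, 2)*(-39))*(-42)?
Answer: -4914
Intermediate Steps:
l(G, j) = -3 (l(G, j) = -2 - 1 = -3)
(l(-4, 2)*(-39))*(-42) = -3*(-39)*(-42) = 117*(-42) = -4914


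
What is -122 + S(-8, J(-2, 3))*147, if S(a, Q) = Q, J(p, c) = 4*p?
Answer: -1298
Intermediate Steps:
-122 + S(-8, J(-2, 3))*147 = -122 + (4*(-2))*147 = -122 - 8*147 = -122 - 1176 = -1298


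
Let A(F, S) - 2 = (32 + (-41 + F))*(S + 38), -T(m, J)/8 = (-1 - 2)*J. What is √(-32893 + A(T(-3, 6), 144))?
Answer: I*√8321 ≈ 91.219*I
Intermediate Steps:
T(m, J) = 24*J (T(m, J) = -8*(-1 - 2)*J = -(-24)*J = 24*J)
A(F, S) = 2 + (-9 + F)*(38 + S) (A(F, S) = 2 + (32 + (-41 + F))*(S + 38) = 2 + (-9 + F)*(38 + S))
√(-32893 + A(T(-3, 6), 144)) = √(-32893 + (-340 - 9*144 + 38*(24*6) + (24*6)*144)) = √(-32893 + (-340 - 1296 + 38*144 + 144*144)) = √(-32893 + (-340 - 1296 + 5472 + 20736)) = √(-32893 + 24572) = √(-8321) = I*√8321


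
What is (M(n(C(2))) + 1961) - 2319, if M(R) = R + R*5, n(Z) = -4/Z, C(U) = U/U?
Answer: -382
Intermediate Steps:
C(U) = 1
M(R) = 6*R (M(R) = R + 5*R = 6*R)
(M(n(C(2))) + 1961) - 2319 = (6*(-4/1) + 1961) - 2319 = (6*(-4*1) + 1961) - 2319 = (6*(-4) + 1961) - 2319 = (-24 + 1961) - 2319 = 1937 - 2319 = -382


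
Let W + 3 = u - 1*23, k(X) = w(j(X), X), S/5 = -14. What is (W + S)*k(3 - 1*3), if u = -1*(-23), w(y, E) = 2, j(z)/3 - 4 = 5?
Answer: -146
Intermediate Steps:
j(z) = 27 (j(z) = 12 + 3*5 = 12 + 15 = 27)
S = -70 (S = 5*(-14) = -70)
k(X) = 2
u = 23
W = -3 (W = -3 + (23 - 1*23) = -3 + (23 - 23) = -3 + 0 = -3)
(W + S)*k(3 - 1*3) = (-3 - 70)*2 = -73*2 = -146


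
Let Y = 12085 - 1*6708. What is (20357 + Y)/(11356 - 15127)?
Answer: -8578/1257 ≈ -6.8242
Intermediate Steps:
Y = 5377 (Y = 12085 - 6708 = 5377)
(20357 + Y)/(11356 - 15127) = (20357 + 5377)/(11356 - 15127) = 25734/(-3771) = 25734*(-1/3771) = -8578/1257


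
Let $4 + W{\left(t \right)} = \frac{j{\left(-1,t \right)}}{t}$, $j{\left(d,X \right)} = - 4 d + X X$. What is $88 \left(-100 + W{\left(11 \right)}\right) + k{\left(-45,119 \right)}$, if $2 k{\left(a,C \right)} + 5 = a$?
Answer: $-8177$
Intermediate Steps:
$k{\left(a,C \right)} = - \frac{5}{2} + \frac{a}{2}$
$j{\left(d,X \right)} = X^{2} - 4 d$ ($j{\left(d,X \right)} = - 4 d + X^{2} = X^{2} - 4 d$)
$W{\left(t \right)} = -4 + \frac{4 + t^{2}}{t}$ ($W{\left(t \right)} = -4 + \frac{t^{2} - -4}{t} = -4 + \frac{t^{2} + 4}{t} = -4 + \frac{4 + t^{2}}{t}$)
$88 \left(-100 + W{\left(11 \right)}\right) + k{\left(-45,119 \right)} = 88 \left(-100 + \left(-4 + 11 + \frac{4}{11}\right)\right) + \left(- \frac{5}{2} + \frac{1}{2} \left(-45\right)\right) = 88 \left(-100 + \left(-4 + 11 + 4 \cdot \frac{1}{11}\right)\right) - 25 = 88 \left(-100 + \left(-4 + 11 + \frac{4}{11}\right)\right) - 25 = 88 \left(-100 + \frac{81}{11}\right) - 25 = 88 \left(- \frac{1019}{11}\right) - 25 = -8152 - 25 = -8177$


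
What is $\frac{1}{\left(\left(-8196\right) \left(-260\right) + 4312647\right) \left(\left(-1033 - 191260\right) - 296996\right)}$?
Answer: $- \frac{1}{3152786025423} \approx -3.1718 \cdot 10^{-13}$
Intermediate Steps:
$\frac{1}{\left(\left(-8196\right) \left(-260\right) + 4312647\right) \left(\left(-1033 - 191260\right) - 296996\right)} = \frac{1}{\left(2130960 + 4312647\right) \left(\left(-1033 - 191260\right) - 296996\right)} = \frac{1}{6443607 \left(-192293 - 296996\right)} = \frac{1}{6443607 \left(-489289\right)} = \frac{1}{-3152786025423} = - \frac{1}{3152786025423}$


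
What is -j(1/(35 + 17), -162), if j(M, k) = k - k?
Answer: 0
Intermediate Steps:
j(M, k) = 0
-j(1/(35 + 17), -162) = -1*0 = 0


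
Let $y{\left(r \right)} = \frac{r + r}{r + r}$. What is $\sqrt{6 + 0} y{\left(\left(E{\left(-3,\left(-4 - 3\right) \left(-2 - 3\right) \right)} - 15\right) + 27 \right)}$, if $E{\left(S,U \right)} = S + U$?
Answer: $\sqrt{6} \approx 2.4495$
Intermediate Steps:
$y{\left(r \right)} = 1$ ($y{\left(r \right)} = \frac{2 r}{2 r} = 2 r \frac{1}{2 r} = 1$)
$\sqrt{6 + 0} y{\left(\left(E{\left(-3,\left(-4 - 3\right) \left(-2 - 3\right) \right)} - 15\right) + 27 \right)} = \sqrt{6 + 0} \cdot 1 = \sqrt{6} \cdot 1 = \sqrt{6}$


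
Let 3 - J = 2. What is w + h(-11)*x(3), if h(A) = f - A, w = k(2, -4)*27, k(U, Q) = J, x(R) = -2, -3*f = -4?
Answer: 7/3 ≈ 2.3333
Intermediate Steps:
f = 4/3 (f = -1/3*(-4) = 4/3 ≈ 1.3333)
J = 1 (J = 3 - 1*2 = 3 - 2 = 1)
k(U, Q) = 1
w = 27 (w = 1*27 = 27)
h(A) = 4/3 - A
w + h(-11)*x(3) = 27 + (4/3 - 1*(-11))*(-2) = 27 + (4/3 + 11)*(-2) = 27 + (37/3)*(-2) = 27 - 74/3 = 7/3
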